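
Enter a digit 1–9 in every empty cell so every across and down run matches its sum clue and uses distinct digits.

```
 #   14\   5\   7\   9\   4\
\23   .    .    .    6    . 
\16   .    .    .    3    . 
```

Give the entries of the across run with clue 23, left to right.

8 1 5 6 3

16 in 5 cells must be {1,2,3,4,6}; 4 in 2 cells must be {1,3}.
Given what's placed, R2C1 must be 6 to fit the 16 across and 14 down.
Given what's placed, R2C5 must be 1 to fit the 16 across and 4 down.
R1C1 = 14 − 6 = 8 completes the 14 down.
R1C5 = 4 − 1 = 3 completes the 4 down.
No cell is forced outright now. R2C2 can only be 2 or 4 (the digits allowed by both its 16 across and its 5 down). If R2C2 = 2: then R1C2 would have to be in {1,2,4,5} for the 23 across but in {3} for the 5 down — contradiction. So R2C2 = 4.
R1C2 = 5 − 4 = 1 completes the 5 down.
R1C3 = 23 − 18 = 5 completes the 23 across.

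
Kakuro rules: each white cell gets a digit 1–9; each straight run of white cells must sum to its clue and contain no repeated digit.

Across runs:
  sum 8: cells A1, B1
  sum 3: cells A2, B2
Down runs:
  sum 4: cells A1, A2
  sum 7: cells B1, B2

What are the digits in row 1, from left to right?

3 in 2 cells must be {1,2}; 4 in 2 cells must be {1,3}.
The 3 across and the 4 down share only 1, so A2 = 1.
B2 = 3 − 1 = 2 completes the 3 across.
A1 = 4 − 1 = 3 completes the 4 down.
B1 = 8 − 3 = 5 completes the 8 across.

3, 5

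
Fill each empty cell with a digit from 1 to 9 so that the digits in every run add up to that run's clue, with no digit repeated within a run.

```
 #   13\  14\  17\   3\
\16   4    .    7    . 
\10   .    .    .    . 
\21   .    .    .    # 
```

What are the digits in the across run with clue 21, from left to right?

10 in 4 cells must be {1,2,3,4}; 3 in 2 cells must be {1,2}.
Given what's placed, R1C4 must be 2 to fit the 16 across and 3 down.
R2C4 = 3 − 2 = 1 completes the 3 down.
R1C2 = 16 − 13 = 3 completes the 16 across.
Nothing is forced directly, so branch on R2C1, whose candidates are 2 or 3. If R2C1 = 2: that forces R2C2 = 4, after which R2C3 would have to be in {3} for the 10 across but in {1,2,4,6,8,9} for the 17 down — contradiction. So R2C1 = 3.
R3C1 = 13 − 7 = 6 completes the 13 down.
R3C2 = 7: the only remaining digit allowed by both the 21 across and the 14 down.
R3C3 = 21 − 13 = 8 completes the 21 across.

6, 7, 8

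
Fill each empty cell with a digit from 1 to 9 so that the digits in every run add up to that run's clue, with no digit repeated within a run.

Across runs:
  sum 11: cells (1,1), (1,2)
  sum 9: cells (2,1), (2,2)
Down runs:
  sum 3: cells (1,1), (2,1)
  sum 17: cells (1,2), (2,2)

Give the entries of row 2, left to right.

3 in 2 cells must be {1,2}; 17 in 2 cells must be {8,9}.
The 11 across and the 3 down share only 2, so (1,1) = 2.
(1,2) = 11 − 2 = 9 completes the 11 across.
(2,1) = 3 − 2 = 1 completes the 3 down.
(2,2) = 9 − 1 = 8 completes the 9 across.

1 8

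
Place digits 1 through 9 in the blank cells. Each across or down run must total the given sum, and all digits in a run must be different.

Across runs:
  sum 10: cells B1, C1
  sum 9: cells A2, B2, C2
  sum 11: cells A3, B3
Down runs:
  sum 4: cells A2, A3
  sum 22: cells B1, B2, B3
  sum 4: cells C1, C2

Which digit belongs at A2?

4 in 2 cells must be {1,3}.
The 11 across and the 4 down share only 3, so A3 = 3.
B3 = 11 − 3 = 8 completes the 11 across.
B1 = 9: the only remaining digit allowed by both the 10 across and the 22 down.
C1 = 10 − 9 = 1 completes the 10 across.
A2 = 4 − 3 = 1 completes the 4 down.
B2 = 22 − 17 = 5 completes the 22 down.
C2 = 9 − 6 = 3 completes the 9 across.

1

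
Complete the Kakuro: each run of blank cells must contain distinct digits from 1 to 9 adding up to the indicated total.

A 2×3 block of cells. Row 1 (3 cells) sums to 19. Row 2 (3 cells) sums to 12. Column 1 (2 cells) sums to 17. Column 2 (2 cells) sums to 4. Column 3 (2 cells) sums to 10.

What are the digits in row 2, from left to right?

17 in 2 cells must be {8,9}; 4 in 2 cells must be {1,3}.
The 19 across and the 4 down share only 3, so (1,2) = 3.
(2,2) = 4 − 3 = 1 completes the 4 down.
Given what's placed, (1,1) must be 9 to fit the 19 across and 17 down.
(1,3) = 19 − 12 = 7 completes the 19 across.
(2,1) = 17 − 9 = 8 completes the 17 down.
(2,3) = 12 − 9 = 3 completes the 12 across.

8 1 3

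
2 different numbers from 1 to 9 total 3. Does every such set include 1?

The only way to make 3 from 2 distinct digits is {1,2}, which contains 1.

Yes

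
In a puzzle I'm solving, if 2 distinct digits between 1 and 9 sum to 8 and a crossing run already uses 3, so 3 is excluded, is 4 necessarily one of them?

No

Counterexample: {1,7} sums to 8 under that restriction without using 4.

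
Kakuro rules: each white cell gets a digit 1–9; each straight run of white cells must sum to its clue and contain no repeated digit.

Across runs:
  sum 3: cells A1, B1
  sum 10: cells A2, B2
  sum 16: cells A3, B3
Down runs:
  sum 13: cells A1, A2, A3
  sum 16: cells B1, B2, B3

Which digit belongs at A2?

3 in 2 cells must be {1,2}; 16 in 2 cells must be {7,9}.
Nothing is forced directly, so branch on A1, whose candidates are 1 or 2. If A1 = 1: that forces B1 = 2, B3 = 9, after which B2 would have to be in {1,2,3,4,6,7,8,9} for the 10 across but in {5} for the 16 down — contradiction. So A1 = 2.
B1 = 3 − 2 = 1 completes the 3 across.
Given what's placed, A3 must be 7 to fit the 16 across and 13 down.
B3 = 16 − 7 = 9 completes the 16 across.
A2 = 13 − 9 = 4 completes the 13 down.
B2 = 10 − 4 = 6 completes the 10 across.

4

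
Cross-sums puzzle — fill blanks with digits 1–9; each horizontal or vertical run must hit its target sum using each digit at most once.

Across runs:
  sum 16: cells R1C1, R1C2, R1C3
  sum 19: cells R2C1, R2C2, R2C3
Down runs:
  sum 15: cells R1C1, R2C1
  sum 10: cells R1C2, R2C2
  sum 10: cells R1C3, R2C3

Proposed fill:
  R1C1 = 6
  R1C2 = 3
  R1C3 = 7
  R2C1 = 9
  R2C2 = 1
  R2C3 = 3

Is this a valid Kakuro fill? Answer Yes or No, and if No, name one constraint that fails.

No — the down run R1C2–R2C2 sums to 4, not 10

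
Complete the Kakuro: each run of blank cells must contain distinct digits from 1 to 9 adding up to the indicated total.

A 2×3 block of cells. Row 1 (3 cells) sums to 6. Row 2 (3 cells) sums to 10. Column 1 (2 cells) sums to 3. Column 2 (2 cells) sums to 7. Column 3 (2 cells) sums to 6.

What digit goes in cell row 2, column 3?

6 in 3 cells must be {1,2,3}; 3 in 2 cells must be {1,2}.
Nothing is forced directly, so branch on (1,1), whose candidates are 1 or 2. If (1,1) = 1: that forces (1,3) = 2, (2,1) = 2, after which (2,3) would have to be in {1,3,5,7} for the 10 across but in {4} for the 6 down — contradiction. So (1,1) = 2.
Given what's placed, (1,3) must be 1 to fit the 6 across and 6 down.
(2,1) = 3 − 2 = 1 completes the 3 down.
(2,3) = 6 − 1 = 5 completes the 6 down.
(1,2) = 6 − 3 = 3 completes the 6 across.
(2,2) = 10 − 6 = 4 completes the 10 across.

5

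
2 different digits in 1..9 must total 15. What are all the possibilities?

{6,9}; {7,8}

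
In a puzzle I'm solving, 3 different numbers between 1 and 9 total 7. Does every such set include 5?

The only way to make 7 from 3 distinct digits is {1,2,4}, which does not contain 5.

No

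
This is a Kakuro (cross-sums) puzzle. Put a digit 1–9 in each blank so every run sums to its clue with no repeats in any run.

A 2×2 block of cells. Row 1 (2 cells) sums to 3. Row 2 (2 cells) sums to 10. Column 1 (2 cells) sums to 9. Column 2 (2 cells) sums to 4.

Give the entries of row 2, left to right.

7, 3

3 in 2 cells must be {1,2}; 4 in 2 cells must be {1,3}.
The 3 across and the 4 down share only 1, so (1,2) = 1.
(2,2) = 4 − 1 = 3 completes the 4 down.
(1,1) = 3 − 1 = 2 completes the 3 across.
(2,1) = 10 − 3 = 7 completes the 10 across.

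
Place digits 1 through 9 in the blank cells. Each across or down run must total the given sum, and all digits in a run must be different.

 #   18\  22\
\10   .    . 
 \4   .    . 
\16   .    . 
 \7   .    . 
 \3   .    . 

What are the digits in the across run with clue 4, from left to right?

4 in 2 cells must be {1,3}; 16 in 2 cells must be {7,9}; 3 in 2 cells must be {1,2}.
Only 7 fits R3C1 under both its across sum 16 and down sum 18.
R3C2 = 16 − 7 = 9 completes the 16 across.
Nothing is forced directly, so branch on R2C1, whose candidates are 1 or 3. If R2C1 = 3: that forces R2C2 = 1, R5C2 = 2, R5C1 = 1, R1C1 = 2, after which R1C2 would have to be in {8} for the 10 across but in {3,4,6,7} for the 22 down — contradiction. So R2C1 = 1.
R2C2 = 4 − 1 = 3 completes the 4 across.

1 3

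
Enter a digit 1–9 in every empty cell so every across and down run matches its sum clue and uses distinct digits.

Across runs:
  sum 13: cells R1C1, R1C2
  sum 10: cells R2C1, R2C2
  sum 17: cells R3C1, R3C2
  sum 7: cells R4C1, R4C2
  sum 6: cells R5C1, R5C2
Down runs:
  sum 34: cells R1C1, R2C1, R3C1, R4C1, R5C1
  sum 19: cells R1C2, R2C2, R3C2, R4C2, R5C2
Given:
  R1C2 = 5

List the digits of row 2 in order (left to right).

7, 3

17 in 2 cells must be {8,9}; 34 in 5 cells must be {4,6,7,8,9}.
R1C1 = 13 − 5 = 8 completes the 13 across.
R3C1 = 9: the only remaining digit allowed by both the 17 across and the 34 down.
R3C2 = 17 − 9 = 8 completes the 17 across.
R5C1 = 4: the only remaining digit allowed by both the 6 across and the 34 down.
R5C2 = 6 − 4 = 2 completes the 6 across.
Given what's placed, R4C1 must be 6 to fit the 7 across and 34 down.
R4C2 = 7 − 6 = 1 completes the 7 across.
R2C1 = 34 − 27 = 7 completes the 34 down.
R2C2 = 10 − 7 = 3 completes the 10 across.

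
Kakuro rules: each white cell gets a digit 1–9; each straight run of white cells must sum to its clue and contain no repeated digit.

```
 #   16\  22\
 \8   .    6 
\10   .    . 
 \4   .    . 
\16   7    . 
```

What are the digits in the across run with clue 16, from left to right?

7 9

4 in 2 cells must be {1,3}; 16 in 2 cells must be {7,9}.
R1C1 = 8 − 6 = 2 completes the 8 across.
R4C2 = 16 − 7 = 9 completes the 16 across.
R3C2 = 3: the only remaining digit allowed by both the 4 across and the 22 down.
R2C2 = 22 − 18 = 4 completes the 22 down.
R3C1 = 4 − 3 = 1 completes the 4 across.
R2C1 = 10 − 4 = 6 completes the 10 across.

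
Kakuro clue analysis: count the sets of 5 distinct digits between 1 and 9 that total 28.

9

5 distinct digits from 1–9 sum between 15 and 35.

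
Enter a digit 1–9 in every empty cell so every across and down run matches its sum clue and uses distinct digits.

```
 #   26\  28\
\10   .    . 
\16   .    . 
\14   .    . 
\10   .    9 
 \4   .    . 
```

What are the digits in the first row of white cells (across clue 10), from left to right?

16 in 2 cells must be {7,9}; 4 in 2 cells must be {1,3}.
Given what's placed, R2C2 must be 7 to fit the 16 across and 28 down.
R4C1 = 10 − 9 = 1 completes the 10 across.
Given what's placed, R5C1 must be 3 to fit the 4 across and 26 down.
R5C2 = 4 − 3 = 1 completes the 4 across.
R2C1 = 16 − 7 = 9 completes the 16 across.
Nothing is forced directly, so branch on R1C1, whose candidates are 6 or 7 or 8. If R1C1 = 6: then R1C2 would have to be in {4} for the 10 across but in {3,5,6,8} for the 28 down — contradiction. If R1C1 = 8: then R1C2 would have to be in {2} for the 10 across but in {3,5,6,8} for the 28 down — contradiction. So R1C1 = 7.
R1C2 = 10 − 7 = 3 completes the 10 across.

7 3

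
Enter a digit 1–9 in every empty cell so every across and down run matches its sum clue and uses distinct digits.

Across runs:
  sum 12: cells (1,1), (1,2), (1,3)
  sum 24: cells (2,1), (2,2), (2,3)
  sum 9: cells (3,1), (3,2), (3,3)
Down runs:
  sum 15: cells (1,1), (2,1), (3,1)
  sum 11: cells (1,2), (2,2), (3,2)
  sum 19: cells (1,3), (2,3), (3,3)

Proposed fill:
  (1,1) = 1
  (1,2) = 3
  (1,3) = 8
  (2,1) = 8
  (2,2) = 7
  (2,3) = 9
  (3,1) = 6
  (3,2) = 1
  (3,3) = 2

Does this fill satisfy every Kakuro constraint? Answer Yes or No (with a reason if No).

Yes

Across: 1+3+8=12; 8+7+9=24; 6+1+2=9. Down: 1+8+6=15; 3+7+1=11; 8+9+2=19. No digit repeats within any run.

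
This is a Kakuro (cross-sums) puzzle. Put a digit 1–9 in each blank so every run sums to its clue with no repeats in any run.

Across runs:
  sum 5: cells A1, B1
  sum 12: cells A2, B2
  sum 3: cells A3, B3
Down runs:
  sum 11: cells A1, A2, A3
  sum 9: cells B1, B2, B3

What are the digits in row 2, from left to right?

3 in 2 cells must be {1,2}.
Nothing is forced directly, so branch on B2, whose candidates are 3 or 4 or 5. If B2 = 3: then A2 would have to be in {9} for the 12 across but in {1,2,3,4,5,6,7,8} for the 11 down — contradiction. If B2 = 5: that forces A2 = 7, A3 = 1, after which B3 would have to be in {2} for the 3 across but in {1,3} for the 9 down — contradiction. So B2 = 4.
A2 = 12 − 4 = 8 completes the 12 across.
Given what's placed, B3 must be 2 to fit the 3 across and 9 down.
B1 = 9 − 6 = 3 completes the 9 down.
A3 = 3 − 2 = 1 completes the 3 across.
A1 = 5 − 3 = 2 completes the 5 across.

8, 4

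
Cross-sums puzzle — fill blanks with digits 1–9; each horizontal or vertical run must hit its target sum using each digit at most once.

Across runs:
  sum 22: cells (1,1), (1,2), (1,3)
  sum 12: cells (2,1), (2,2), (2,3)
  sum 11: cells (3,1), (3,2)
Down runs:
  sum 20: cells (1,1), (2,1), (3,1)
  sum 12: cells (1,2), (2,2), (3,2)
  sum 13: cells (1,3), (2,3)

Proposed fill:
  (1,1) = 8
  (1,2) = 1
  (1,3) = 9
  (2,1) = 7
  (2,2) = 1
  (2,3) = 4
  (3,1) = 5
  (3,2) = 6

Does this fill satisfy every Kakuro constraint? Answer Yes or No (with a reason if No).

No — the across run (1,1)–(1,3) sums to 18, not 22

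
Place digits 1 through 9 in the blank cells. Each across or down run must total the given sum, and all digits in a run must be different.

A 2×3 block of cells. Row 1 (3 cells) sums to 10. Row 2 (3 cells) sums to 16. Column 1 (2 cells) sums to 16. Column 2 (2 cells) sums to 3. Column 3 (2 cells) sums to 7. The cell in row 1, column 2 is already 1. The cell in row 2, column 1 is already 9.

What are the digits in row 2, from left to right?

16 in 2 cells must be {7,9}; 3 in 2 cells must be {1,2}.
(1,1) = 16 − 9 = 7 completes the 16 down.
(1,3) = 10 − 8 = 2 completes the 10 across.
(2,2) = 3 − 1 = 2 completes the 3 down.
(2,3) = 16 − 11 = 5 completes the 16 across.

9 2 5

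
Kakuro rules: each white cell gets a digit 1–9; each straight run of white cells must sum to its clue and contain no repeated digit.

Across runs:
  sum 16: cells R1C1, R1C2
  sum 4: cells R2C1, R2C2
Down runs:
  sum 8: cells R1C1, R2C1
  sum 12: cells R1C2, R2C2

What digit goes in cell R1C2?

9

16 in 2 cells must be {7,9}; 4 in 2 cells must be {1,3}.
The 16 across and the 8 down share only 7, so R1C1 = 7.
R1C2 = 16 − 7 = 9 completes the 16 across.
R2C1 = 8 − 7 = 1 completes the 8 down.
R2C2 = 4 − 1 = 3 completes the 4 across.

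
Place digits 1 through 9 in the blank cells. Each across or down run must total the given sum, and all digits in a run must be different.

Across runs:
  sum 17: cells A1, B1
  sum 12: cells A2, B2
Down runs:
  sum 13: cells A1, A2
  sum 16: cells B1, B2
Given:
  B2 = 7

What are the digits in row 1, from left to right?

8 9

17 in 2 cells must be {8,9}; 16 in 2 cells must be {7,9}.
B1 = 16 − 7 = 9 completes the 16 down.
A2 = 12 − 7 = 5 completes the 12 across.
A1 = 17 − 9 = 8 completes the 17 across.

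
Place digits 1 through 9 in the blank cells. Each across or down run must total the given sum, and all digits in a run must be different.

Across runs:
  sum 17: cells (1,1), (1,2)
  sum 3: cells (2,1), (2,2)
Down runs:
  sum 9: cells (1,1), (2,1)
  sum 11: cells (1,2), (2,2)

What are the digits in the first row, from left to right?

8, 9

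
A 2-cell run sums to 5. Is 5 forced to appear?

No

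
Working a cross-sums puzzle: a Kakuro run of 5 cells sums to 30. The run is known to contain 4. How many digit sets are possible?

3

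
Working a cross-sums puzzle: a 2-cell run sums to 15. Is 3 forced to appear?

Counterexample: {6,9} sums to 15 without using 3.

No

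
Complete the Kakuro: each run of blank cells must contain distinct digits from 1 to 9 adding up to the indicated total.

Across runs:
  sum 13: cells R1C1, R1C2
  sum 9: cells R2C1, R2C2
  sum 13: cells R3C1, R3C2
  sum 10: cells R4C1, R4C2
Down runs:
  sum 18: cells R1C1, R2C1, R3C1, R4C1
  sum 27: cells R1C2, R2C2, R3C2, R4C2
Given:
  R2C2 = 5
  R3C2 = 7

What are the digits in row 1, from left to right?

R2C1 = 9 − 5 = 4 completes the 9 across.
R3C1 = 13 − 7 = 6 completes the 13 across.
Nothing is forced directly, so branch on R1C1, whose candidates are 5 or 7. If R1C1 = 5: then R1C2 would have to be in {8} for the 13 across but in {6,9} for the 27 down — contradiction. So R1C1 = 7.
R1C2 = 13 − 7 = 6 completes the 13 across.
R4C1 = 18 − 17 = 1 completes the 18 down.
R4C2 = 10 − 1 = 9 completes the 10 across.

7 6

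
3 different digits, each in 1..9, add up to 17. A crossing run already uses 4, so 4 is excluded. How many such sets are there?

5

3 distinct digits from 1–9 sum between 6 and 24.
Dropping sets that contain 4.
Enumerating: {1,7,9}, {2,6,9}, {2,7,8}, {3,5,9}, {3,6,8}.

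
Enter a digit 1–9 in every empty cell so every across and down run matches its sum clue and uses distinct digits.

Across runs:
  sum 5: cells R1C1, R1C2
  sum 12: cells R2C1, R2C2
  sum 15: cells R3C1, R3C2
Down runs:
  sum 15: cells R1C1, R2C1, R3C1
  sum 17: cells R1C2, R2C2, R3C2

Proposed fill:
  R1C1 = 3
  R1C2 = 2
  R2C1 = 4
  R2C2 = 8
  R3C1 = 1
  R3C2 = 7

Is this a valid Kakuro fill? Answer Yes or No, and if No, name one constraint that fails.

No — the across run R3C1–R3C2 sums to 8, not 15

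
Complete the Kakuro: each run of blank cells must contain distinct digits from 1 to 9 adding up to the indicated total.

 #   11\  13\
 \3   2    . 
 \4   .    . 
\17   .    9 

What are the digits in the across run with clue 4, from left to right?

1, 3

3 in 2 cells must be {1,2}; 4 in 2 cells must be {1,3}; 17 in 2 cells must be {8,9}.
R1C2 = 3 − 2 = 1 completes the 3 across.
R2C2 = 13 − 10 = 3 completes the 13 down.
R3C1 = 17 − 9 = 8 completes the 17 across.
R2C1 = 4 − 3 = 1 completes the 4 across.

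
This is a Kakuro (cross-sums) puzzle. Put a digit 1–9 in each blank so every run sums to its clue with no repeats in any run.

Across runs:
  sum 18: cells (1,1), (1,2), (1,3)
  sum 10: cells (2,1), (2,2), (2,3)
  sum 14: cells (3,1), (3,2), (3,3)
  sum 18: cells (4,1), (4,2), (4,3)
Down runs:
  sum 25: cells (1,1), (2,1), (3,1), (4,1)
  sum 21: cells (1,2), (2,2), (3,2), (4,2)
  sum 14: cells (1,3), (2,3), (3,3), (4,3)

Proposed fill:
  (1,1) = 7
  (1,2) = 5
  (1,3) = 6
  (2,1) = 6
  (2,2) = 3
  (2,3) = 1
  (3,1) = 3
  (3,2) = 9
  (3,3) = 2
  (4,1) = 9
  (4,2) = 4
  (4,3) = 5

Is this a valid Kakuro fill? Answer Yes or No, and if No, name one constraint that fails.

Yes

Across: 7+5+6=18; 6+3+1=10; 3+9+2=14; 9+4+5=18. Down: 7+6+3+9=25; 5+3+9+4=21; 6+1+2+5=14. No digit repeats within any run.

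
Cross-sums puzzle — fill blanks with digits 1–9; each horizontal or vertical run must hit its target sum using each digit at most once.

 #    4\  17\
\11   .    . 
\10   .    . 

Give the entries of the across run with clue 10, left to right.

4 in 2 cells must be {1,3}; 17 in 2 cells must be {8,9}.
The 11 across and the 4 down share only 3, so R1C1 = 3.
R1C2 = 11 − 3 = 8 completes the 11 across.
R2C1 = 4 − 3 = 1 completes the 4 down.
R2C2 = 10 − 1 = 9 completes the 10 across.

1 9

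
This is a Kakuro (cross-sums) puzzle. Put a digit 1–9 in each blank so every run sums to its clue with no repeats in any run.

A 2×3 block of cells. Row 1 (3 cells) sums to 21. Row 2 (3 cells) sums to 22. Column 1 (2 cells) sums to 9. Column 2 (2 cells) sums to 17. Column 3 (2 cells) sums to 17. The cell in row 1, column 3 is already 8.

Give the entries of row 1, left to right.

4 9 8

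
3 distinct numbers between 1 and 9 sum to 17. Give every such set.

3 distinct digits from 1–9 sum between 6 and 24.

{1,7,9}; {2,6,9}; {2,7,8}; {3,5,9}; {3,6,8}; {4,5,8}; {4,6,7}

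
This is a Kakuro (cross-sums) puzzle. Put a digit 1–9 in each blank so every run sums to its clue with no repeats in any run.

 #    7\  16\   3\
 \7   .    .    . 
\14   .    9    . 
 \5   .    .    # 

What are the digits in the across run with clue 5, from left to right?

7 in 3 cells must be {1,2,4}; 3 in 2 cells must be {1,2}.
No cell is forced outright now. R1C3 can only be 1 or 2 (the digits allowed by both its 7 across and its 3 down). If R1C3 = 1: that forces R2C3 = 2, after which R2C1 would have to be in {3} for the 14 across but in {1,2,4} for the 7 down — contradiction. So R1C3 = 2.
R2C3 = 3 − 2 = 1 completes the 3 down.
R2C1 = 14 − 10 = 4 completes the 14 across.
Given what's placed, R1C1 must be 1 to fit the 7 across and 7 down.
R1C2 = 7 − 3 = 4 completes the 7 across.
R3C1 = 7 − 5 = 2 completes the 7 down.
R3C2 = 5 − 2 = 3 completes the 5 across.

2, 3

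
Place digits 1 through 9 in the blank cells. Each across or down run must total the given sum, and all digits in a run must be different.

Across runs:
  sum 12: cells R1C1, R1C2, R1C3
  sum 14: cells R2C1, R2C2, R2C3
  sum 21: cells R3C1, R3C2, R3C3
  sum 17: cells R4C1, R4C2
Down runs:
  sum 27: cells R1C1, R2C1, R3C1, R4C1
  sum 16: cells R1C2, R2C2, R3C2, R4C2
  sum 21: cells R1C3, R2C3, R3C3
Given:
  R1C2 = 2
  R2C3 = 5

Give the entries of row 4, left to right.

9 8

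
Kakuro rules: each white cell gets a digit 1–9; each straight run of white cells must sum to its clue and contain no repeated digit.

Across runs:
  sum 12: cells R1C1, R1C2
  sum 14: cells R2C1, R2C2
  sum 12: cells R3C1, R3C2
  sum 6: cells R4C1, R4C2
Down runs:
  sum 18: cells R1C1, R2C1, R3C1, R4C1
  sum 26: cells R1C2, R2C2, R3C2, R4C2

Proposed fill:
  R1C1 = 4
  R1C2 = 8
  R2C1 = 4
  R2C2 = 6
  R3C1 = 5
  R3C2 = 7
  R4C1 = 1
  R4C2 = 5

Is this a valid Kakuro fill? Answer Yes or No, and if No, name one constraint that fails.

No — the across run R2C1–R2C2 sums to 10, not 14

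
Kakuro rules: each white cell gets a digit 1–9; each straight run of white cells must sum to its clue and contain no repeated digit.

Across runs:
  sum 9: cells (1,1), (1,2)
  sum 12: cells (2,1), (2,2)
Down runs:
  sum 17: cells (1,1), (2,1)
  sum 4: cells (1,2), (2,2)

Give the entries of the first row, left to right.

8 1

17 in 2 cells must be {8,9}; 4 in 2 cells must be {1,3}.
The 9 across and the 17 down share only 8, so (1,1) = 8.
(1,2) = 9 − 8 = 1 completes the 9 across.
(2,1) = 17 − 8 = 9 completes the 17 down.
(2,2) = 12 − 9 = 3 completes the 12 across.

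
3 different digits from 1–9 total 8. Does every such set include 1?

Every partition of 8 into 3 distinct digits includes 1: {1,2,5}, {1,3,4}.

Yes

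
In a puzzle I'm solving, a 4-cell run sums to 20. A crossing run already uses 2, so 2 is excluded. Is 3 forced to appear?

No

Counterexample: {1,4,6,9} sums to 20 under that restriction without using 3.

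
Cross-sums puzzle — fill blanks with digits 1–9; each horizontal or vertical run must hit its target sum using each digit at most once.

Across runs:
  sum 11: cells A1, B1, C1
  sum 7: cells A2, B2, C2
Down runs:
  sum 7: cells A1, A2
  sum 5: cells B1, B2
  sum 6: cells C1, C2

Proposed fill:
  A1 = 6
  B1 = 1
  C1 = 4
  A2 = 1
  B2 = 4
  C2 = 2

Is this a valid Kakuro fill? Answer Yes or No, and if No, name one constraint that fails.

Yes

Across: 6+1+4=11; 1+4+2=7. Down: 6+1=7; 1+4=5; 4+2=6. No digit repeats within any run.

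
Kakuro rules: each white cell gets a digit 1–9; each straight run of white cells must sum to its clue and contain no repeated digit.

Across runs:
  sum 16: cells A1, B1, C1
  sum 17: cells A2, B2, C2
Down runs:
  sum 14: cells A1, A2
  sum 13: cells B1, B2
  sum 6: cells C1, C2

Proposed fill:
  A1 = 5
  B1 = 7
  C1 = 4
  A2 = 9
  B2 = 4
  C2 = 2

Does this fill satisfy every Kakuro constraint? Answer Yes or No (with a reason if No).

No — the down run B1–B2 sums to 11, not 13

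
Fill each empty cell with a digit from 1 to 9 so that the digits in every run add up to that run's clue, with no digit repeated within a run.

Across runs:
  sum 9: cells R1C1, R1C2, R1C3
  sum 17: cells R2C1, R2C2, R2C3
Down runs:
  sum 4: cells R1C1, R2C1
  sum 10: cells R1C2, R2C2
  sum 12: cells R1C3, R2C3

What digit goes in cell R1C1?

4 in 2 cells must be {1,3}.
Nothing is forced directly, so branch on R1C3, whose candidates are 3 or 4 or 5. If R1C3 = 3: that forces R1C1 = 1, after which R1C2 would have to be in {5} for the 9 across but in {1,2,3,4,6,7,8,9} for the 10 down — contradiction. If R1C3 = 4: that forces R1C1 = 3, R1C2 = 2, R2C1 = 1, after which R2C2 would have to be in {7,9} for the 17 across but in {8} for the 10 down — contradiction. So R1C3 = 5.
R2C3 = 12 − 5 = 7 completes the 12 down.
Given what's placed, R2C1 must be 1 to fit the 17 across and 4 down.
R2C2 = 17 − 8 = 9 completes the 17 across.
R1C1 = 4 − 1 = 3 completes the 4 down.
R1C2 = 9 − 8 = 1 completes the 9 across.

3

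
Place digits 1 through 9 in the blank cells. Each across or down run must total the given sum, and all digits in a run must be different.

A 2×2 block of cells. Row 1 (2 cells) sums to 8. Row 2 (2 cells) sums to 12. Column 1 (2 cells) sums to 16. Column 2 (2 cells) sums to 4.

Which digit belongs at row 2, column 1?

16 in 2 cells must be {7,9}; 4 in 2 cells must be {1,3}.
The 8 across and the 16 down share only 7, so (1,1) = 7.
(1,2) = 8 − 7 = 1 completes the 8 across.
(2,1) = 16 − 7 = 9 completes the 16 down.
(2,2) = 12 − 9 = 3 completes the 12 across.

9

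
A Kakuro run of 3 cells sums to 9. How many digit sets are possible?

3 distinct digits from 1–9 sum between 6 and 24.
Enumerating: {1,2,6}, {1,3,5}, {2,3,4}.

3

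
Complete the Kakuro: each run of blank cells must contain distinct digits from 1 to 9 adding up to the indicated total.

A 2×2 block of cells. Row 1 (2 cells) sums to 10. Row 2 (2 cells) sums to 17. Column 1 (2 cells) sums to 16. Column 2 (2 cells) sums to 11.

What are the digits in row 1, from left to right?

17 in 2 cells must be {8,9}; 16 in 2 cells must be {7,9}.
The 17 across and the 16 down share only 9, so (2,1) = 9.
(2,2) = 17 − 9 = 8 completes the 17 across.
(1,1) = 16 − 9 = 7 completes the 16 down.
(1,2) = 10 − 7 = 3 completes the 10 across.

7 3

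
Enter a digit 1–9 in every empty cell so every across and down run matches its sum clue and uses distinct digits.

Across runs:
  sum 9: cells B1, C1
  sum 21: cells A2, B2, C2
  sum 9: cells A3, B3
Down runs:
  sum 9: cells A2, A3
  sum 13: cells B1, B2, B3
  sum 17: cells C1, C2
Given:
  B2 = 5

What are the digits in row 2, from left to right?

17 in 2 cells must be {8,9}.
Intersecting the 9 across with the 17 down forces C1 = 8.
Given what's placed, A2 must be 7 to fit the 21 across and 9 down.
C2 = 21 − 12 = 9 completes the 21 across.
A3 = 9 − 7 = 2 completes the 9 down.
B3 = 9 − 2 = 7 completes the 9 across.
B1 = 9 − 8 = 1 completes the 9 across.

7 5 9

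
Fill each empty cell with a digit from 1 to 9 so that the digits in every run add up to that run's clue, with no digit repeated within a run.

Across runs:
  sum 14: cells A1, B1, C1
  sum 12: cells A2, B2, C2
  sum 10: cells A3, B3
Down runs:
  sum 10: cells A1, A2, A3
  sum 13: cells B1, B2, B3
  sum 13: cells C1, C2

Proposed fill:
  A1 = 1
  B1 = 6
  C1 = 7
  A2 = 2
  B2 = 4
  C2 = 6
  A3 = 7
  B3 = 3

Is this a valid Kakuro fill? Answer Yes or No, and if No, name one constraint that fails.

Across: 1+6+7=14; 2+4+6=12; 7+3=10. Down: 1+2+7=10; 6+4+3=13; 7+6=13. No digit repeats within any run.

Yes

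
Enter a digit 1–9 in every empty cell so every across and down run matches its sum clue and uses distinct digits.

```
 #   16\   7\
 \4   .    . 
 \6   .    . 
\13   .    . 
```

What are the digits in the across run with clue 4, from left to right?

4 in 2 cells must be {1,3}; 7 in 3 cells must be {1,2,4}.
The 4 across and the 7 down share only 1, so R1C2 = 1.
Given what's placed, R3C2 must be 4 to fit the 13 across and 7 down.
R1C1 = 4 − 1 = 3 completes the 4 across.
R2C2 = 7 − 5 = 2 completes the 7 down.
R3C1 = 13 − 4 = 9 completes the 13 across.
R2C1 = 6 − 2 = 4 completes the 6 across.

3, 1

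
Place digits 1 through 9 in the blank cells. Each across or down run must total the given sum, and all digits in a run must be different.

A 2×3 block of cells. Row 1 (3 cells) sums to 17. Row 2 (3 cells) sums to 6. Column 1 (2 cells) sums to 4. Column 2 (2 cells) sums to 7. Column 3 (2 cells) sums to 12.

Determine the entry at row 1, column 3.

6 in 3 cells must be {1,2,3}; 4 in 2 cells must be {1,3}.
The 6 across and the 12 down share only 3, so (2,3) = 3.
(1,3) = 12 − 3 = 9 completes the 12 down.
Given what's placed, (2,1) must be 1 to fit the 6 across and 4 down.
(2,2) = 6 − 4 = 2 completes the 6 across.
(1,1) = 4 − 1 = 3 completes the 4 down.
(1,2) = 17 − 12 = 5 completes the 17 across.

9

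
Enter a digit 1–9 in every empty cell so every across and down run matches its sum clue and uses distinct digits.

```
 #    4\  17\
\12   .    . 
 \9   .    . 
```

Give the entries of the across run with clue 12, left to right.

3 9

4 in 2 cells must be {1,3}; 17 in 2 cells must be {8,9}.
The 12 across and the 4 down share only 3, so R1C1 = 3.
R1C2 = 12 − 3 = 9 completes the 12 across.
R2C1 = 4 − 3 = 1 completes the 4 down.
R2C2 = 9 − 1 = 8 completes the 9 across.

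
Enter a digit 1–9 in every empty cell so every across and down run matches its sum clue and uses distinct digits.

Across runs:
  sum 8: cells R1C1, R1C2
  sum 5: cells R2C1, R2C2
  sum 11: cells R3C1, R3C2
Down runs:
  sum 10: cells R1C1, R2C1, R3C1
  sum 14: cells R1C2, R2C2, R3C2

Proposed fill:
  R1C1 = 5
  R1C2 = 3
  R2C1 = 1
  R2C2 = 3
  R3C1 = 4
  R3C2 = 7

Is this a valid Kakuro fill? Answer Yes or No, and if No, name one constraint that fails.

No — the down run R1C2–R3C2 sums to 13, not 14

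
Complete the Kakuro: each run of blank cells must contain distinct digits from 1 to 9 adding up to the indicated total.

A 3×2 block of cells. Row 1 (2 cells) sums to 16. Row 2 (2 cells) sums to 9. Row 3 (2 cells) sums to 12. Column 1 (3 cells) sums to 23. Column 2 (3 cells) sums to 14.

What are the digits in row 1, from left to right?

16 in 2 cells must be {7,9}; 23 in 3 cells must be {6,8,9}.
The 16 across and the 23 down share only 9, so (1,1) = 9.
(1,2) = 16 − 9 = 7 completes the 16 across.
Given what's placed, (3,1) must be 8 to fit the 12 across and 23 down.
(3,2) = 12 − 8 = 4 completes the 12 across.
(2,1) = 23 − 17 = 6 completes the 23 down.
(2,2) = 9 − 6 = 3 completes the 9 across.

9 7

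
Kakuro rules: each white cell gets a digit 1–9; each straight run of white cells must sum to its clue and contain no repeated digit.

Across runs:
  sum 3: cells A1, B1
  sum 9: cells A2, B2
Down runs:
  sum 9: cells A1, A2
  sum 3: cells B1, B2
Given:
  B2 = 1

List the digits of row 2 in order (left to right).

3 in 2 cells must be {1,2}.
B1 = 3 − 1 = 2 completes the 3 down.
A2 = 9 − 1 = 8 completes the 9 across.
A1 = 3 − 2 = 1 completes the 3 across.

8, 1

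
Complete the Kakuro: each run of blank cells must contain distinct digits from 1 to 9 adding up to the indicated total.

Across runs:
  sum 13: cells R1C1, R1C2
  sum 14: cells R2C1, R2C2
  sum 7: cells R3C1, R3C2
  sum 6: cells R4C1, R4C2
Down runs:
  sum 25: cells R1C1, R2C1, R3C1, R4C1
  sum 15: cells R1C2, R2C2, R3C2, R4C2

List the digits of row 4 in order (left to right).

5 1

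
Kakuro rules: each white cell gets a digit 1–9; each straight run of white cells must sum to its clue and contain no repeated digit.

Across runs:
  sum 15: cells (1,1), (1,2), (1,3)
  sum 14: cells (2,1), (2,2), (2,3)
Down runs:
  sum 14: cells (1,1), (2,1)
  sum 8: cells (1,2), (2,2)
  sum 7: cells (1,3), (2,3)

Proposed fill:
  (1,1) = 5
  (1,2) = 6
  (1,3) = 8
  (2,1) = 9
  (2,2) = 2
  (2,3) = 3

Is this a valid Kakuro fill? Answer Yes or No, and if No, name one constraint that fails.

No — the down run (1,3)–(2,3) sums to 11, not 7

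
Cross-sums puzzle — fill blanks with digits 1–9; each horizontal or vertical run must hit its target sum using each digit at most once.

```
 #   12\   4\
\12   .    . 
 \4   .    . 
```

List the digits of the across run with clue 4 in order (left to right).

4 in 2 cells must be {1,3}.
The 12 across and the 4 down share only 3, so R1C2 = 3.
The 4 across and the 12 down share only 3, so R2C1 = 3.
R2C2 = 4 − 3 = 1 completes the 4 across.
R1C1 = 12 − 3 = 9 completes the 12 across.

3 1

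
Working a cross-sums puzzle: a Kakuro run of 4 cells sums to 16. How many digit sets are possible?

8

4 distinct digits from 1–9 sum between 10 and 30.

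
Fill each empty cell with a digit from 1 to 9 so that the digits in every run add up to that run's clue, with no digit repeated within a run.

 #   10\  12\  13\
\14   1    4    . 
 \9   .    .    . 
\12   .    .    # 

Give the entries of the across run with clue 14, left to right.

R1C3 = 14 − 5 = 9 completes the 14 across.
R2C3 = 13 − 9 = 4 completes the 13 down.
No cell is forced outright now. R2C1 can only be 2 or 3 (the digits allowed by both its 9 across and its 10 down). If R2C1 = 3: that forces R2C2 = 2, after which R3C1 would have to be in {3,4,5,7,8,9} for the 12 across but in {6} for the 10 down — contradiction. So R2C1 = 2.
R2C2 = 9 − 6 = 3 completes the 9 across.
R3C1 = 10 − 3 = 7 completes the 10 down.
R3C2 = 12 − 7 = 5 completes the 12 across.

1 4 9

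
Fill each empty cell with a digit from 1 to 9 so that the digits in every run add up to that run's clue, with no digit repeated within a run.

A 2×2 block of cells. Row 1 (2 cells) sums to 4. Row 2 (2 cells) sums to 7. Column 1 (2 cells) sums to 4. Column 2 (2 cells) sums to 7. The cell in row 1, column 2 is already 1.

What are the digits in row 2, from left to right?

1 6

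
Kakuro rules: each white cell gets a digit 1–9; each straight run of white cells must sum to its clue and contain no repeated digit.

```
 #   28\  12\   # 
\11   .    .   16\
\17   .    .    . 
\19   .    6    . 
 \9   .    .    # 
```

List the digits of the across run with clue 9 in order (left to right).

7, 2

16 in 2 cells must be {7,9}.
Given what's placed, R3C3 must be 9 to fit the 19 across and 16 down.
R2C3 = 16 − 9 = 7 completes the 16 down.
R3C1 = 19 − 15 = 4 completes the 19 across.
No cell is forced outright now. R1C2 can only be 2 or 3 (the digits allowed by both its 11 across and its 12 down). If R1C2 = 2: that forces R1C1 = 9, R2C1 = 8, after which R2C2 would have to be in {2} for the 17 across but in {1,3} for the 12 down — contradiction. So R1C2 = 3.
R1C1 = 11 − 3 = 8 completes the 11 across.
R2C1 = 9: the only remaining digit allowed by both the 17 across and the 28 down.
R2C2 = 17 − 16 = 1 completes the 17 across.
R4C1 = 28 − 21 = 7 completes the 28 down.
R4C2 = 9 − 7 = 2 completes the 9 across.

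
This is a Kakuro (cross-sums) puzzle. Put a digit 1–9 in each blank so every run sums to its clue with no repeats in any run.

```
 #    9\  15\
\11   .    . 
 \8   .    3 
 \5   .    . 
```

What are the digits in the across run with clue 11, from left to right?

3 8

R2C1 = 8 − 3 = 5 completes the 8 across.
Given what's placed, R3C2 must be 4 to fit the 5 across and 15 down.
R1C1 = 3: the only remaining digit allowed by both the 11 across and the 9 down.
R1C2 = 11 − 3 = 8 completes the 11 across.
R3C1 = 5 − 4 = 1 completes the 5 across.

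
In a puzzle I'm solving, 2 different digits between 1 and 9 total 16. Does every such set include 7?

Yes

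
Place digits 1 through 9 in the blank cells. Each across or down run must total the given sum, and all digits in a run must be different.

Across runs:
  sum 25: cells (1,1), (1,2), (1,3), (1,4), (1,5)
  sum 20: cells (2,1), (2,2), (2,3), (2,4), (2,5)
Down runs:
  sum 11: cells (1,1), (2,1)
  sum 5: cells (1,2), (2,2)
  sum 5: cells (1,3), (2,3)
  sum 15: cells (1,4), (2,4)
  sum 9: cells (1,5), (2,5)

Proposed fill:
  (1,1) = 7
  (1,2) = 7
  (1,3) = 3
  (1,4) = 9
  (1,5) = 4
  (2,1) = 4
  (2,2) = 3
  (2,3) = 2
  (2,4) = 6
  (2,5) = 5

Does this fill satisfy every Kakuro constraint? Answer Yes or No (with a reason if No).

No — the down run (1,2)–(2,2) sums to 10, not 5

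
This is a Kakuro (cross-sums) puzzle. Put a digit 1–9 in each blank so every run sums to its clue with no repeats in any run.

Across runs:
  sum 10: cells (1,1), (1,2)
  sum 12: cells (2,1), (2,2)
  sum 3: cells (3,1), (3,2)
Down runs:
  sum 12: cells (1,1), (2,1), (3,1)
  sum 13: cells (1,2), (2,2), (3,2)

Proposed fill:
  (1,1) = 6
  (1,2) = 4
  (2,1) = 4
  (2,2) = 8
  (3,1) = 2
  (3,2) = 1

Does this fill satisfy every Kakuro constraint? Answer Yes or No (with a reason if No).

Yes

Across: 6+4=10; 4+8=12; 2+1=3. Down: 6+4+2=12; 4+8+1=13. No digit repeats within any run.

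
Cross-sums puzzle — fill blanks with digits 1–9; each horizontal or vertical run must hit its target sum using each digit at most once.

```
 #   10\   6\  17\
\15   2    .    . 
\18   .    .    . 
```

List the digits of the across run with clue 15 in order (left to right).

2 5 8

17 in 2 cells must be {8,9}.
R2C1 = 10 − 2 = 8 completes the 10 down.
Given what's placed, R2C3 must be 9 to fit the 18 across and 17 down.
R1C3 = 17 − 9 = 8 completes the 17 down.
R2C2 = 18 − 17 = 1 completes the 18 across.
R1C2 = 15 − 10 = 5 completes the 15 across.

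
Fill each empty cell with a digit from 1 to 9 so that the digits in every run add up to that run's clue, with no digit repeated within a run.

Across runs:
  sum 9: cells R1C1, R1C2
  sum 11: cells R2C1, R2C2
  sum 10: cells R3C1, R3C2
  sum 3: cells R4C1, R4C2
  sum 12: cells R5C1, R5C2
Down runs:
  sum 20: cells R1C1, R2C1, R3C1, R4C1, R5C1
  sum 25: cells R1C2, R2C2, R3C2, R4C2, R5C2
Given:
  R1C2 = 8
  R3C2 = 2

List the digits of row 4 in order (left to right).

2 1

3 in 2 cells must be {1,2}.
R1C1 = 9 − 8 = 1 completes the 9 across.
R3C1 = 10 − 2 = 8 completes the 10 across.
Given what's placed, R4C1 must be 2 to fit the 3 across and 20 down.
R4C2 = 3 − 2 = 1 completes the 3 across.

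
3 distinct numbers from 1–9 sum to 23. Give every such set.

3 distinct digits from 1–9 sum between 6 and 24.
Only one set works: {6,8,9}.

{6,8,9}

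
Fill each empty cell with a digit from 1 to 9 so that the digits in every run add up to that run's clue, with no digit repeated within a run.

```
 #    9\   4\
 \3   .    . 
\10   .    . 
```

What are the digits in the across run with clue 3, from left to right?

2 1

3 in 2 cells must be {1,2}; 4 in 2 cells must be {1,3}.
The 3 across and the 4 down share only 1, so R1C2 = 1.
R2C2 = 4 − 1 = 3 completes the 4 down.
R1C1 = 3 − 1 = 2 completes the 3 across.
R2C1 = 10 − 3 = 7 completes the 10 across.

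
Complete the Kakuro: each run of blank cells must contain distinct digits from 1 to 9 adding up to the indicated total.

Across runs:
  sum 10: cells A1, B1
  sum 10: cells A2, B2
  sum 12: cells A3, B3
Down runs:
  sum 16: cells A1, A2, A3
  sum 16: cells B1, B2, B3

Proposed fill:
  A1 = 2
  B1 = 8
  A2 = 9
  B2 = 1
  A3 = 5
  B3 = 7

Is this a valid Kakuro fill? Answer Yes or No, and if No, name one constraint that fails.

Across: 2+8=10; 9+1=10; 5+7=12. Down: 2+9+5=16; 8+1+7=16. No digit repeats within any run.

Yes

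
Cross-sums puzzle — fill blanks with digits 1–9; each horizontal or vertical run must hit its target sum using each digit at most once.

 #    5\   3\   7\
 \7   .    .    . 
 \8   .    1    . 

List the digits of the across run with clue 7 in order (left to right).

1, 2, 4

7 in 3 cells must be {1,2,4}; 3 in 2 cells must be {1,2}.
R1C2 = 3 − 1 = 2 completes the 3 down.
No cell is forced outright now. R1C1 can only be 1 or 4 (the digits allowed by both its 7 across and its 5 down). If R1C1 = 4: that forces R1C3 = 1, after which R2C1 would have to be in {2,3,4,5} for the 8 across but in {1} for the 5 down — contradiction. So R1C1 = 1.
R1C3 = 7 − 3 = 4 completes the 7 across.
R2C1 = 5 − 1 = 4 completes the 5 down.
R2C3 = 8 − 5 = 3 completes the 8 across.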